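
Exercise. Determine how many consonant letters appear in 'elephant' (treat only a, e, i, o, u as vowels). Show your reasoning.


Consonants in 'elephant': l, p, h, n, t = 5 consonants.

5


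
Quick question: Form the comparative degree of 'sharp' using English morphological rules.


Apply comparative formation (add -er): 'sharp' -> 'sharper'.

sharper


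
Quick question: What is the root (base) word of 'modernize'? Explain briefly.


Remove suffix '-ize' from 'modernize' to get root 'modern'.

modern


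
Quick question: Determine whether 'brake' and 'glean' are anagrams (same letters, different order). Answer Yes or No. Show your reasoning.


Sorted letters of 'brake': 'abekr'
Sorted letters of 'glean': 'aegln'
They do not match.

No


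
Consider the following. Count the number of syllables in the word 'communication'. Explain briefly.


Break 'communication' into syllables: com-mu-ni-ca-tion -> com | mu | ni | ca | tion = 5 syllables

5 syllables


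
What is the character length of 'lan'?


Spell out 'lan' and number each letter: l(1), a(2), n(3). Total: 3 letters.

3


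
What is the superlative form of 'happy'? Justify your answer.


Apply superlative formation (consonant + y: change y to i, add -est): 'happy' -> 'happiest'.

happiest


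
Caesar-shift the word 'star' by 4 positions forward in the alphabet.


Shift each letter by 4: s -> w, t -> x, a -> e, r -> v. Result: 'wxev'.

wxev


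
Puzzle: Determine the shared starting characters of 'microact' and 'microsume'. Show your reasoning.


Compare from the start: 5 characters match: 'micro'. Mismatch at position 6: 'a' vs 's'.

micro


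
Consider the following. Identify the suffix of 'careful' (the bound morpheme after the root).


The word 'careful' = 'care' (root) + '-ful' (suffix). The suffix is '-ful'.

ful


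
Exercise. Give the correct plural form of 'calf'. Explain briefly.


Apply rule: Change -f to -ves. 'calf' becomes 'calves'.

calves


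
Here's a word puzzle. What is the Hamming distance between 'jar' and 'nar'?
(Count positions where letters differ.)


Alignment:
Position 1: 'j' vs 'n' = DIFFER
Position 2: 'a' vs 'a' = match
Position 3: 'r' vs 'r' = match
Total differences: 1

1


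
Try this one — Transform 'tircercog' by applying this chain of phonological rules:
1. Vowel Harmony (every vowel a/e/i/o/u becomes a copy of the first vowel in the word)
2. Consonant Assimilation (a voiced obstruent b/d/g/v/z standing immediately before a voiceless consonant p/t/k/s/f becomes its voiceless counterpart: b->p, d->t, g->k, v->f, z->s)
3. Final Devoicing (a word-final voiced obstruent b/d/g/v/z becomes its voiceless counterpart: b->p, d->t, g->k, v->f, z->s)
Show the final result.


Starting form: 'tircercog'
Rule 1: Vowel Harmony: all vowels become 'i' (matching first vowel). 'tircercog' -> 'tircircig'
Rule 2: Consonant Assimilation: no voiced obstruent (b/d/g/v/z) stands immediately before a voiceless consonant (p/t/k/s/f). No change.
Rule 3: Final Devoicing: word-final voiced obstruent 'g' becomes voiceless 'k'. 'tircircig' -> 'tircircik'
Final form: 'tircircik'

tircircik


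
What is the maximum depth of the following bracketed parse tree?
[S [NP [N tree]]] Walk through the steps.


Count bracket nesting levels:
'[' at pos 0: depth = 1
'[' at pos 3: depth = 2
'[' at pos 7: depth = 3
Maximum depth reached: 3

3


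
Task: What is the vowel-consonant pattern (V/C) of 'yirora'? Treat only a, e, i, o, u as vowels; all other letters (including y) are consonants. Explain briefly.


Letter mapping: y = C, i = V, r = C, o = V, r = C, a = V.

CVCVCV


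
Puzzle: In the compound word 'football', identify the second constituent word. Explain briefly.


Split 'football' into 'foot' + 'ball'. The second part is 'ball'.

ball


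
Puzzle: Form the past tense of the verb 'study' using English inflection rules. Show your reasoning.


Apply rule: Change -y to -ied. 'study' becomes 'studied'.

studied


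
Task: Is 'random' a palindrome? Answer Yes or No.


Forward: 'random'
Reversed: 'modnar'
They differ.

No


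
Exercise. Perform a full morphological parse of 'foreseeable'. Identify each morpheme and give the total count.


Step 1: Identify prefix: 'fore' (meaning: before/front)
Step 2: Identify root: 'see'
Step 3: Identify suffix(es): 'able'
Decomposition: fore- (prefix: before/front) + see (root) + -able (suffix: capable of)
Total morphemes: 3

3 morphemes (fore- (prefix: before/front) + see (root) + -able (suffix: capable of))


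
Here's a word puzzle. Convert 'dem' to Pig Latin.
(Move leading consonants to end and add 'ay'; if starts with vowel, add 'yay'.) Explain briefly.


'dem': move consonant cluster 'd' to end and add 'ay': 'emday'.

emday


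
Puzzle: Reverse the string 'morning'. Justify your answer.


Reverse 'morning' character by character: 'gninrom'.

gninrom


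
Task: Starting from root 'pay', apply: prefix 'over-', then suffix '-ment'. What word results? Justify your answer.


Step 1: Add prefix 'over-' to 'pay' = 'overpay'
Step 2: Add suffix '-ment' to 'overpay' = 'overpayment'

overpayment


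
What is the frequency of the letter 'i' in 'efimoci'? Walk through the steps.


Letter 'i' in 'efimoci': found at position(s) 3, 7 = 2 occurrence(s).

2


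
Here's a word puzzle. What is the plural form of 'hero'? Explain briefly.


Apply rule: Add -es (consonant + o). 'hero' becomes 'heroes'.

heroes


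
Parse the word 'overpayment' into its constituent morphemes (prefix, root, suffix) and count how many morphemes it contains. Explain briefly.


Step 1: Identify prefix: 'over' (meaning: excessively)
Step 2: Identify root: 'pay'
Step 3: Identify suffix(es): 'ment'
Decomposition: over- (prefix: excessively) + pay (root) + -ment (suffix: action/result)
Total morphemes: 3

3 morphemes (over- (prefix: excessively) + pay (root) + -ment (suffix: action/result))


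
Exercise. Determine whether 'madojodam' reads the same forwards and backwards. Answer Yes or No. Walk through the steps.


Forward: 'madojodam'
Reversed: 'madojodam'
They are identical.

Yes


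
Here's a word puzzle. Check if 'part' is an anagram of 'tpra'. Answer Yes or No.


Sorted letters of 'part': 'aprt'
Sorted letters of 'tpra': 'aprt'
They match.

Yes


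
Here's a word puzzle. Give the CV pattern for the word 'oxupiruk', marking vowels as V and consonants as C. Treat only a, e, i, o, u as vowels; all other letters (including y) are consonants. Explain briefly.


Letter mapping: o = V, x = C, u = V, p = C, i = V, r = C, u = V, k = C.

VCVCVCVC


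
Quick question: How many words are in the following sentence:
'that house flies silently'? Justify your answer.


Split into words: that | house | flies | silently = 4 words.

4


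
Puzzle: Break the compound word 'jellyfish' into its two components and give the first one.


Split 'jellyfish' into 'jelly' + 'fish'. The first part is 'jelly'.

jelly


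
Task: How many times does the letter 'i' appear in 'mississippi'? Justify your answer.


Letter 'i' in 'mississippi': found at position(s) 2, 5, 8, 11 = 4 occurrence(s).

4


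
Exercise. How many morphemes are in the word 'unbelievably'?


Decomposition: un- (prefix) + believe (root) + -able (suffix) + -ly (suffix) = 4 morpheme(s)

4 morphemes


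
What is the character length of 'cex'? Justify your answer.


Spell out 'cex' and number each letter: c(1), e(2), x(3). Total: 3 letters.

3


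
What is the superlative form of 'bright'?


Apply superlative formation (add -est): 'bright' -> 'brightest'.

brightest


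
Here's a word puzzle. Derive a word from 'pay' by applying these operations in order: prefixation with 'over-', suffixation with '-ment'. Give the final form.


Step 1: Add prefix 'over-' to 'pay' = 'overpay'
Step 2: Add suffix '-ment' to 'overpay' = 'overpayment'

overpayment


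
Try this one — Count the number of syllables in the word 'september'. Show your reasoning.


Break 'september' into syllables: sep-tem-ber -> sep | tem | ber = 3 syllables

3 syllables


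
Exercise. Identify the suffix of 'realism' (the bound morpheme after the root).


The word 'realism' = 'real' (root) + '-ism' (suffix). The suffix is '-ism'.

ism


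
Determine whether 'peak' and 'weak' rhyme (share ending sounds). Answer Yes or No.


Rime (stressed vowel + following sounds) of 'peak': -eak = /iːk/
Rime of 'weak': -eak = /iːk/
/iːk/ and /iːk/ are the same ending sound, so the words rhyme.

Yes


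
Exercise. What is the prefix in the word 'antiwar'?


The word 'antiwar' = 'anti' (prefix) + 'war' (root). The prefix is 'anti'.

anti


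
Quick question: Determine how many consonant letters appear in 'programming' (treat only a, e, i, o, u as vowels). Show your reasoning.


Consonants in 'programming': p, r, g, r, m, m, n, g = 8 consonants.

8


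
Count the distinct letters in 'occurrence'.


Unique letters in 'occurrence': {c, e, n, o, r, u} = 6 distinct letters.

6


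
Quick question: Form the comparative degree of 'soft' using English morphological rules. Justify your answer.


Apply comparative formation (add -er): 'soft' -> 'softer'.

softer


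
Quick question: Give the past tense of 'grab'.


Apply rule: Double final consonant and add -ed. 'grab' becomes 'grabbed'.

grabbed


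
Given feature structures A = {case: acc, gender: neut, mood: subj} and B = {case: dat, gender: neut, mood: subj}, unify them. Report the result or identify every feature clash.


Compare features:
case: A=acc vs B=dat -> CLASH
gender: A=neut vs B=neut -> unified: neut
mood: A=subj vs B=subj -> unified: subj
Clash detected on feature 'case' (acc vs dat); unification fails.

CLASH on 'case' (acc vs dat)


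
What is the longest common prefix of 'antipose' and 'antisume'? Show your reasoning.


Compare from the start: 4 characters match: 'anti'. Mismatch at position 5: 'p' vs 's'.

anti


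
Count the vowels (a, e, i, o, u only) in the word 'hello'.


Vowels in 'hello': e, o = 2 vowels.

2


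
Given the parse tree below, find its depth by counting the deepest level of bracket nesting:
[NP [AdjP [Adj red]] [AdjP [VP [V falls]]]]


Count bracket nesting levels:
'[' at pos 0: depth = 1
'[' at pos 4: depth = 2
'[' at pos 10: depth = 3
'[' at pos 21: depth = 2
'[' at pos 27: depth = 3
'[' at pos 31: depth = 4
Maximum depth reached: 4

4


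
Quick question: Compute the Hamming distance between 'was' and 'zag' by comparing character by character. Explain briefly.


Alignment:
Position 1: 'w' vs 'z' = DIFFER
Position 2: 'a' vs 'a' = match
Position 3: 's' vs 'g' = DIFFER
Total differences: 2

2


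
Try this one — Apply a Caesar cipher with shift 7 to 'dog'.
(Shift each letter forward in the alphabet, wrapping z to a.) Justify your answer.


Shift each letter by 7: d -> k, o -> v, g -> n. Result: 'kvn'.

kvn


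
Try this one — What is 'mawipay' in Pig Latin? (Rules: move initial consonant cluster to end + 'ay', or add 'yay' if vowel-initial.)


'mawipay': move consonant cluster 'm' to end and add 'ay': 'awipaymay'.

awipaymay


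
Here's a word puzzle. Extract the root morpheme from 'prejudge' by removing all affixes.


Remove prefix 'pre' from 'prejudge' to get root 'judge'.

judge


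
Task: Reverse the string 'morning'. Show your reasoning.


Reverse 'morning' character by character: 'gninrom'.

gninrom


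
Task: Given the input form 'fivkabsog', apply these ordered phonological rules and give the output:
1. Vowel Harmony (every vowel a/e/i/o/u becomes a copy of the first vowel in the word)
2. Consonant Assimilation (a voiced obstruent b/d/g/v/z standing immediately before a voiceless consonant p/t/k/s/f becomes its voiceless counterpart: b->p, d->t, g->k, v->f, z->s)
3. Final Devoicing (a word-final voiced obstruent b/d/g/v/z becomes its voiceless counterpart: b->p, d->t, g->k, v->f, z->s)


Starting form: 'fivkabsog'
Rule 1: Vowel Harmony: all vowels become 'i' (matching first vowel). 'fivkabsog' -> 'fivkibsig'
Rule 2: Consonant Assimilation: voiced obstruent before voiceless consonant becomes voiceless ('vk' -> 'fk', 'bs' -> 'ps'). 'fivkibsig' -> 'fifkipsig'
Rule 3: Final Devoicing: word-final voiced obstruent 'g' becomes voiceless 'k'. 'fifkipsig' -> 'fifkipsik'
Final form: 'fifkipsik'

fifkipsik


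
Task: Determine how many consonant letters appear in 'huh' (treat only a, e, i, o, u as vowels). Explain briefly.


Consonants in 'huh': h, h = 2 consonants.

2


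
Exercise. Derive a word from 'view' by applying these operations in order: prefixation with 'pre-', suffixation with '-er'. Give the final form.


Step 1: Add prefix 'pre-' to 'view' = 'preview'
Step 2: Add suffix '-er' to 'preview' = 'previewer'

previewer


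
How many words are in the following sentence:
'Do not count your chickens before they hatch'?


Split into words: Do | not | count | your | chickens | before | they | hatch = 8 words.

8


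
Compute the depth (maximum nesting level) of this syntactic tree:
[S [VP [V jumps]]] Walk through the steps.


Count bracket nesting levels:
'[' at pos 0: depth = 1
'[' at pos 3: depth = 2
'[' at pos 7: depth = 3
Maximum depth reached: 3

3


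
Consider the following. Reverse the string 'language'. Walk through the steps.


Reverse 'language' character by character: 'egaugnal'.

egaugnal


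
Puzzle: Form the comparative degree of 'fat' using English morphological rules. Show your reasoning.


Apply comparative formation (double final consonant, add -er): 'fat' -> 'fatter'.

fatter


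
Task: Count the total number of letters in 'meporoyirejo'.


Spell out 'meporoyirejo' and number each letter: m(1), e(2), p(3), o(4), r(5), o(6), y(7), i(8), r(9), e(10), j(11), o(12). Total: 12 letters.

12


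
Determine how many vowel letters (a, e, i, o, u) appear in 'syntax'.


Vowels in 'syntax': a = 1 vowels.

1


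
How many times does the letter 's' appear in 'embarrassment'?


Letter 's' in 'embarrassment': found at position(s) 8, 9 = 2 occurrence(s).

2


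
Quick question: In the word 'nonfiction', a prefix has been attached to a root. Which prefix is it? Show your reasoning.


The word 'nonfiction' = 'non' (prefix) + 'fiction' (root). The prefix is 'non'.

non


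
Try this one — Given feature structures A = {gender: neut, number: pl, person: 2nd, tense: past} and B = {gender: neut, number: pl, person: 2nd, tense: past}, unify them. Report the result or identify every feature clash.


Compare features:
gender: A=neut vs B=neut -> unified: neut
number: A=pl vs B=pl -> unified: pl
person: A=2nd vs B=2nd -> unified: 2nd
tense: A=past vs B=past -> unified: past
No clashes found.

Unified: {gender: neut, number: pl, person: 2nd, tense: past}


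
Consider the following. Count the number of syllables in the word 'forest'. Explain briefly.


Break 'forest' into syllables: for-est -> for | est = 2 syllables

2 syllables


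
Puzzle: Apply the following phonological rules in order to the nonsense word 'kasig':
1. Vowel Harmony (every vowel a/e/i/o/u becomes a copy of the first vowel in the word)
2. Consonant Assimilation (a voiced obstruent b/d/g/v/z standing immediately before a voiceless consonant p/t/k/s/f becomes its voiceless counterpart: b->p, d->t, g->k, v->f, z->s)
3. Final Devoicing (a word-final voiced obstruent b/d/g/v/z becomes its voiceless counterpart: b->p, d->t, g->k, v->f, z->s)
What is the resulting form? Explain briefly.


Starting form: 'kasig'
Rule 1: Vowel Harmony: all vowels become 'a' (matching first vowel). 'kasig' -> 'kasag'
Rule 2: Consonant Assimilation: no voiced obstruent (b/d/g/v/z) stands immediately before a voiceless consonant (p/t/k/s/f). No change.
Rule 3: Final Devoicing: word-final voiced obstruent 'g' becomes voiceless 'k'. 'kasag' -> 'kasak'
Final form: 'kasak'

kasak


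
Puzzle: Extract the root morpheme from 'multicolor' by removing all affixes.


Remove prefix 'multi' from 'multicolor' to get root 'color'.

color


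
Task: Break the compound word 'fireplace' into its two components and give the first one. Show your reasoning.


Split 'fireplace' into 'fire' + 'place'. The first part is 'fire'.

fire


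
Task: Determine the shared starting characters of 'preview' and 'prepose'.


Compare from the start: 3 characters match: 'pre'. Mismatch at position 4: 'v' vs 'p'.

pre


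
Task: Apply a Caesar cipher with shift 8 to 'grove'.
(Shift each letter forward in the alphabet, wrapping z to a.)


Shift each letter by 8: g -> o, r -> z, o -> w, v -> d, e -> m. Result: 'ozwdm'.

ozwdm


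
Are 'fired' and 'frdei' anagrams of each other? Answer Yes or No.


Sorted letters of 'fired': 'defir'
Sorted letters of 'frdei': 'defir'
They match.

Yes


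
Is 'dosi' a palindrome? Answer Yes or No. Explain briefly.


Forward: 'dosi'
Reversed: 'isod'
They differ.

No


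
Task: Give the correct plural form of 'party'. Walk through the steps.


Apply rule: Change -y to -ies (consonant + y). 'party' becomes 'parties'.

parties


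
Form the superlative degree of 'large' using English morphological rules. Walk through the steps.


Apply superlative formation (ends in e: add -st): 'large' -> 'largest'.

largest


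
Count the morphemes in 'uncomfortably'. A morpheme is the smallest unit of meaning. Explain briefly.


Decomposition: un- (prefix) + comfort (root) + -able (suffix) + -ly (suffix) = 4 morpheme(s)

4 morphemes


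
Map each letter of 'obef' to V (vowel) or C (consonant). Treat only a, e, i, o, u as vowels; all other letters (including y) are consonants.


Letter mapping: o = V, b = C, e = V, f = C.

VCVC


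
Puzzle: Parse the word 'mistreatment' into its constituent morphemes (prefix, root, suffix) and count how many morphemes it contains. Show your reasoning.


Step 1: Identify prefix: 'mis' (meaning: wrongly)
Step 2: Identify root: 'treat'
Step 3: Identify suffix(es): 'ment'
Decomposition: mis- (prefix: wrongly) + treat (root) + -ment (suffix: action/result)
Total morphemes: 3

3 morphemes (mis- (prefix: wrongly) + treat (root) + -ment (suffix: action/result))


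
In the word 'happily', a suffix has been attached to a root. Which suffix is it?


The word 'happily' = 'happy' (root) + '-ly' (suffix). The suffix is '-ly'.

ly


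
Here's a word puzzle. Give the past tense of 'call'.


Apply rule: Add -ed. 'call' becomes 'called'.

called


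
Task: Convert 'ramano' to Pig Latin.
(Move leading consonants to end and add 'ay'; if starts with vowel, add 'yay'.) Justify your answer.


'ramano': move consonant cluster 'r' to end and add 'ay': 'amanoray'.

amanoray


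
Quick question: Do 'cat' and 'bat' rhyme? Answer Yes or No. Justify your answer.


Rime (stressed vowel + following sounds) of 'cat': -at = /æt/
Rime of 'bat': -at = /æt/
/æt/ and /æt/ are the same ending sound, so the words rhyme.

Yes


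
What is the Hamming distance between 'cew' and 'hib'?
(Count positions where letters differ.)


Alignment:
Position 1: 'c' vs 'h' = DIFFER
Position 2: 'e' vs 'i' = DIFFER
Position 3: 'w' vs 'b' = DIFFER
Total differences: 3

3


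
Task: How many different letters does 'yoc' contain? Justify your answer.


Unique letters in 'yoc': {c, o, y} = 3 distinct letters.

3


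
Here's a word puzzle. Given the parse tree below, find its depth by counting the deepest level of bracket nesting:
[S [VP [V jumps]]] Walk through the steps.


Count bracket nesting levels:
'[' at pos 0: depth = 1
'[' at pos 3: depth = 2
'[' at pos 7: depth = 3
Maximum depth reached: 3

3


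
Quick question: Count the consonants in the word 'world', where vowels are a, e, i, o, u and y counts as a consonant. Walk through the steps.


Consonants in 'world': w, r, l, d = 4 consonants.

4


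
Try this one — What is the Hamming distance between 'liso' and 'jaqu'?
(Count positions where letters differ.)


Alignment:
Position 1: 'l' vs 'j' = DIFFER
Position 2: 'i' vs 'a' = DIFFER
Position 3: 's' vs 'q' = DIFFER
Position 4: 'o' vs 'u' = DIFFER
Total differences: 4

4


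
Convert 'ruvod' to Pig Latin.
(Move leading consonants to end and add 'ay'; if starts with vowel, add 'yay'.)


'ruvod': move consonant cluster 'r' to end and add 'ay': 'uvodray'.

uvodray


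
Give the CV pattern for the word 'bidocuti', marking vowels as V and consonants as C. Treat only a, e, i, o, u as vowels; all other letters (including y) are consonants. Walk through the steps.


Letter mapping: b = C, i = V, d = C, o = V, c = C, u = V, t = C, i = V.

CVCVCVCV


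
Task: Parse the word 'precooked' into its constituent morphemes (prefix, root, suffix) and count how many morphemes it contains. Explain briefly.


Step 1: Identify prefix: 'pre' (meaning: before)
Step 2: Identify root: 'cook'
Step 3: Identify suffix(es): 'ed'
Decomposition: pre- (prefix: before) + cook (root) + -ed (suffix: past)
Total morphemes: 3

3 morphemes (pre- (prefix: before) + cook (root) + -ed (suffix: past))


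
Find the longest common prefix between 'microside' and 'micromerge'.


Compare from the start: 5 characters match: 'micro'. Mismatch at position 6: 's' vs 'm'.

micro


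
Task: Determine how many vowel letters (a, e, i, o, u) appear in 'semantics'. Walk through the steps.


Vowels in 'semantics': e, a, i = 3 vowels.

3


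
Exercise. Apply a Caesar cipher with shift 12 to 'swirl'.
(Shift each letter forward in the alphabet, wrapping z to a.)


Shift each letter by 12: s -> e, w -> i, i -> u, r -> d, l -> x. Result: 'eiudx'.

eiudx


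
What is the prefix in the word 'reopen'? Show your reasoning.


The word 'reopen' = 're' (prefix) + 'open' (root). The prefix is 're'.

re


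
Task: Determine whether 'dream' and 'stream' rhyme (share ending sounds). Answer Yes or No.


Rime (stressed vowel + following sounds) of 'dream': -eam = /iːm/
Rime of 'stream': -eam = /iːm/
/iːm/ and /iːm/ are the same ending sound, so the words rhyme.

Yes


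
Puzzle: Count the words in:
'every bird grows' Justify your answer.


Split into words: every | bird | grows = 3 words.

3


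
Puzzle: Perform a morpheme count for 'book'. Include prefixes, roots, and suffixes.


Decomposition: book (free morpheme) = 1 morpheme(s)

1 morphemes


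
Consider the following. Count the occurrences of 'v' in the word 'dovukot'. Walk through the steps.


Letter 'v' in 'dovukot': found at position(s) 3 = 1 occurrence(s).

1


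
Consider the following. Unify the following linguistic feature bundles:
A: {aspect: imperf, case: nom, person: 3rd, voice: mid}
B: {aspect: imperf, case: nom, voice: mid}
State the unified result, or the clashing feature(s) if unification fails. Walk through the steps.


Compare features:
aspect: A=imperf vs B=imperf -> unified: imperf
case: A=nom vs B=nom -> unified: nom
person: A=3rd vs B=_ -> unified: 3rd
voice: A=mid vs B=mid -> unified: mid
No clashes found.

Unified: {aspect: imperf, case: nom, person: 3rd, voice: mid}


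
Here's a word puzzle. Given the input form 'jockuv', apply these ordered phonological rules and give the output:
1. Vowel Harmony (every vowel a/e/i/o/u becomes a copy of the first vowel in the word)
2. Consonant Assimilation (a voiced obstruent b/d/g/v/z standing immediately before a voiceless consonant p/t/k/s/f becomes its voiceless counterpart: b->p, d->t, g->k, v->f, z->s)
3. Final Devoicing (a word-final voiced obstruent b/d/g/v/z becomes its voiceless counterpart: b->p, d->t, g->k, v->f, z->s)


Starting form: 'jockuv'
Rule 1: Vowel Harmony: all vowels become 'o' (matching first vowel). 'jockuv' -> 'jockov'
Rule 2: Consonant Assimilation: no voiced obstruent (b/d/g/v/z) stands immediately before a voiceless consonant (p/t/k/s/f). No change.
Rule 3: Final Devoicing: word-final voiced obstruent 'v' becomes voiceless 'f'. 'jockov' -> 'jockof'
Final form: 'jockof'

jockof


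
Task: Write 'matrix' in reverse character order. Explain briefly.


Reverse 'matrix' character by character: 'xirtam'.

xirtam


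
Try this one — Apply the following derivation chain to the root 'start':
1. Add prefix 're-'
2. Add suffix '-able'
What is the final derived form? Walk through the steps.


Step 1: Add prefix 're-' to 'start' = 'restart'
Step 2: Add suffix '-able' to 'restart' = 'restartable'

restartable


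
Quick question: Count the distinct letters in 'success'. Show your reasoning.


Unique letters in 'success': {c, e, s, u} = 4 distinct letters.

4


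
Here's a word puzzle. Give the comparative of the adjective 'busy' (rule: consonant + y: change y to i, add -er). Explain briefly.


Apply comparative formation (consonant + y: change y to i, add -er): 'busy' -> 'busier'.

busier


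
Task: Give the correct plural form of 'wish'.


Apply rule: Add -es (sibilant/fricative ending). 'wish' becomes 'wishes'.

wishes


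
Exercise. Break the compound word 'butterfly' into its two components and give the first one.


Split 'butterfly' into 'butter' + 'fly'. The first part is 'butter'.

butter


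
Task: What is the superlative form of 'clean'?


Apply superlative formation (add -est): 'clean' -> 'cleanest'.

cleanest


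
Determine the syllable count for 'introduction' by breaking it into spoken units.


Break 'introduction' into syllables: in-tro-duc-tion -> in | tro | duc | tion = 4 syllables

4 syllables


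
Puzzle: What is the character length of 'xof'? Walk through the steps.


Spell out 'xof' and number each letter: x(1), o(2), f(3). Total: 3 letters.

3


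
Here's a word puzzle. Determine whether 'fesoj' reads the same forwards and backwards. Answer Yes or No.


Forward: 'fesoj'
Reversed: 'josef'
They differ.

No


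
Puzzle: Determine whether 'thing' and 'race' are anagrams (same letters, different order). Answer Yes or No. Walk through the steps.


Sorted letters of 'thing': 'ghint'
Sorted letters of 'race': 'acer'
They do not match.

No


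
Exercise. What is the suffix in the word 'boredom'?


The word 'boredom' = 'bore' (root) + '-dom' (suffix). The suffix is '-dom'.

dom


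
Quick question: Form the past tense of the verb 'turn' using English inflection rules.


Apply rule: Add -ed. 'turn' becomes 'turned'.

turned


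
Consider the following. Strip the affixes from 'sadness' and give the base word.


Remove suffix '-ness' from 'sadness' to get root 'sad'.

sad


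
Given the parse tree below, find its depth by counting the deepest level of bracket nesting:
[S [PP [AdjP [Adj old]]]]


Count bracket nesting levels:
'[' at pos 0: depth = 1
'[' at pos 3: depth = 2
'[' at pos 7: depth = 3
'[' at pos 13: depth = 4
Maximum depth reached: 4

4


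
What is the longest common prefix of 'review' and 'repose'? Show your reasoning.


Compare from the start: 2 characters match: 're'. Mismatch at position 3: 'v' vs 'p'.

re


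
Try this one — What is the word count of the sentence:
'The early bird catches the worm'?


Split into words: The | early | bird | catches | the | worm = 6 words.

6


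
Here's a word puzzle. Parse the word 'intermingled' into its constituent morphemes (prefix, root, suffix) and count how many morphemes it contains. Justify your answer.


Step 1: Identify prefix: 'inter' (meaning: between)
Step 2: Identify root: 'mingle'
Step 3: Identify suffix(es): 'ed'
Decomposition: inter- (prefix: between) + mingle (root) + -ed (suffix: past)
Total morphemes: 3

3 morphemes (inter- (prefix: between) + mingle (root) + -ed (suffix: past))


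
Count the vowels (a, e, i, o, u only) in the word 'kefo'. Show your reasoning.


Vowels in 'kefo': e, o = 2 vowels.

2


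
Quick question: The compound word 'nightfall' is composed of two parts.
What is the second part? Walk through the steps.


Split 'nightfall' into 'night' + 'fall'. The second part is 'fall'.

fall


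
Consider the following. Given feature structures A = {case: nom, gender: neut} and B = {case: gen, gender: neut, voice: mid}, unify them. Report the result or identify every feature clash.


Compare features:
case: A=nom vs B=gen -> CLASH
gender: A=neut vs B=neut -> unified: neut
voice: A=_ vs B=mid -> unified: mid
Clash detected on feature 'case' (nom vs gen); unification fails.

CLASH on 'case' (nom vs gen)


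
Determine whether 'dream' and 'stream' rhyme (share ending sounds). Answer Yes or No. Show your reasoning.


Rime (stressed vowel + following sounds) of 'dream': -eam = /iːm/
Rime of 'stream': -eam = /iːm/
/iːm/ and /iːm/ are the same ending sound, so the words rhyme.

Yes


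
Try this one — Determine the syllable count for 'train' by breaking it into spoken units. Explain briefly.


Break 'train' into syllables: train -> train = 1 syllable

1 syllable


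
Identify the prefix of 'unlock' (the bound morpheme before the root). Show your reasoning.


The word 'unlock' = 'un' (prefix) + 'lock' (root). The prefix is 'un'.

un


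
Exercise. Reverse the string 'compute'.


Reverse 'compute' character by character: 'etupmoc'.

etupmoc


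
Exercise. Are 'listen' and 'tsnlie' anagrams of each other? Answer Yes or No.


Sorted letters of 'listen': 'eilnst'
Sorted letters of 'tsnlie': 'eilnst'
They match.

Yes


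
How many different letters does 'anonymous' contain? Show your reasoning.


Unique letters in 'anonymous': {a, m, n, o, s, u, y} = 7 distinct letters.

7


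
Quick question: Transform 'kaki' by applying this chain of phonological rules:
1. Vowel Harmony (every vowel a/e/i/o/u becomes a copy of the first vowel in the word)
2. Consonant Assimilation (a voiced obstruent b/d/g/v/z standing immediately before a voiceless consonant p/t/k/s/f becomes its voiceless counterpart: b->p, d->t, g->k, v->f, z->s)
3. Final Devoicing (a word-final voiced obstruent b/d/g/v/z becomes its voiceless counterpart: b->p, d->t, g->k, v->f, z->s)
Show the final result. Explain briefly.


Starting form: 'kaki'
Rule 1: Vowel Harmony: all vowels become 'a' (matching first vowel). 'kaki' -> 'kaka'
Rule 2: Consonant Assimilation: no voiced obstruent (b/d/g/v/z) stands immediately before a voiceless consonant (p/t/k/s/f). No change.
Rule 3: Final Devoicing: the word ends in the vowel 'a', not a consonant. No change.
Final form: 'kaka'

kaka


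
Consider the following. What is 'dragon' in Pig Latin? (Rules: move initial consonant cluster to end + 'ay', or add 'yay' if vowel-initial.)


'dragon': move consonant cluster 'dr' to end and add 'ay': 'agondray'.

agondray


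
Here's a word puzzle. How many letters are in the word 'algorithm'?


Spell out 'algorithm' and number each letter: a(1), l(2), g(3), o(4), r(5), i(6), t(7), h(8), m(9). Total: 9 letters.

9


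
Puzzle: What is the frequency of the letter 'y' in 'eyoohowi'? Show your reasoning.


Letter 'y' in 'eyoohowi': found at position(s) 2 = 1 occurrence(s).

1


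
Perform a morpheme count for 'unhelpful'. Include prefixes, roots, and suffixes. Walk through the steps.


Decomposition: un- (prefix) + help (root) + -ful (suffix) = 3 morpheme(s)

3 morphemes


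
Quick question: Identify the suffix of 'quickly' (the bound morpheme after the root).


The word 'quickly' = 'quick' (root) + '-ly' (suffix). The suffix is '-ly'.

ly


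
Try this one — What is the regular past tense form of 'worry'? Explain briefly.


Apply rule: Change -y to -ied. 'worry' becomes 'worried'.

worried


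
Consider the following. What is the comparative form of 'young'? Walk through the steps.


Apply comparative formation (add -er): 'young' -> 'younger'.

younger


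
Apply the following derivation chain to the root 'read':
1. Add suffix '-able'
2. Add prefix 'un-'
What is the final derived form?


Step 1: Add suffix '-able' to 'read' = 'readable'
Step 2: Add prefix 'un-' to 'readable' = 'unreadable'

unreadable


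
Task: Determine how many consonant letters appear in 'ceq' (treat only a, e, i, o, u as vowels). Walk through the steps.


Consonants in 'ceq': c, q = 2 consonants.

2


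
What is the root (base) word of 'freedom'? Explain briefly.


Remove suffix '-dom' from 'freedom' to get root 'free'.

free


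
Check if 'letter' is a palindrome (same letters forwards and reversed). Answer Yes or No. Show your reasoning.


Forward: 'letter'
Reversed: 'rettel'
They differ.

No


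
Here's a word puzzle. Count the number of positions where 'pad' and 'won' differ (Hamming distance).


Alignment:
Position 1: 'p' vs 'w' = DIFFER
Position 2: 'a' vs 'o' = DIFFER
Position 3: 'd' vs 'n' = DIFFER
Total differences: 3

3


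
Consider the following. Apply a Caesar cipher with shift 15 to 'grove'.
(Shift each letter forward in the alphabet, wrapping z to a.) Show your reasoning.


Shift each letter by 15: g -> v, r -> g, o -> d, v -> k, e -> t. Result: 'vgdkt'.

vgdkt


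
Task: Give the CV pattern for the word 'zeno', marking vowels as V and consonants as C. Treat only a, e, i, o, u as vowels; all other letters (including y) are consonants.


Letter mapping: z = C, e = V, n = C, o = V.

CVCV


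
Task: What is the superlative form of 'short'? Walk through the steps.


Apply superlative formation (add -est): 'short' -> 'shortest'.

shortest


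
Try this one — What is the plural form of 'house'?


Apply rule: Add -s. 'house' becomes 'houses'.

houses


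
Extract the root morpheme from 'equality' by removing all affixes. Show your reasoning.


Remove suffix '-ity' from 'equality' to get root 'equal'.

equal


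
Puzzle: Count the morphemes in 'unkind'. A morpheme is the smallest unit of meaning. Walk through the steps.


Decomposition: un- (prefix) + kind (root) = 2 morpheme(s)

2 morphemes


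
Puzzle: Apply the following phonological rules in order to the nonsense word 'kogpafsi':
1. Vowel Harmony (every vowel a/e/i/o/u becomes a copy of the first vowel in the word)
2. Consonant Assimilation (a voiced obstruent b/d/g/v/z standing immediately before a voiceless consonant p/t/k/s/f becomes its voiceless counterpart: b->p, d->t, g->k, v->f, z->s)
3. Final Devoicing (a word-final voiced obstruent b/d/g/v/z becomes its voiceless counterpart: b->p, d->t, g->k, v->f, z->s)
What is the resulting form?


Starting form: 'kogpafsi'
Rule 1: Vowel Harmony: all vowels become 'o' (matching first vowel). 'kogpafsi' -> 'kogpofso'
Rule 2: Consonant Assimilation: voiced obstruent before voiceless consonant becomes voiceless ('gp' -> 'kp'). 'kogpofso' -> 'kokpofso'
Rule 3: Final Devoicing: the word ends in the vowel 'o', not a consonant. No change.
Final form: 'kokpofso'

kokpofso


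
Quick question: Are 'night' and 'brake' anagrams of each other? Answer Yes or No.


Sorted letters of 'night': 'ghint'
Sorted letters of 'brake': 'abekr'
They do not match.

No


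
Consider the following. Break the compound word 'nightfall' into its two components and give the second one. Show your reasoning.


Split 'nightfall' into 'night' + 'fall'. The second part is 'fall'.

fall


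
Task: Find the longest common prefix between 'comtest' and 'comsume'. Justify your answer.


Compare from the start: 3 characters match: 'com'. Mismatch at position 4: 't' vs 's'.

com


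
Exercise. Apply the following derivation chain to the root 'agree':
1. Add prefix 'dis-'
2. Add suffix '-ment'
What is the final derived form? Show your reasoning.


Step 1: Add prefix 'dis-' to 'agree' = 'disagree'
Step 2: Add suffix '-ment' to 'disagree' = 'disagreement'

disagreement


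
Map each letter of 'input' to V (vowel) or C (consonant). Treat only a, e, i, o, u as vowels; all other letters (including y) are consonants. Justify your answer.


Letter mapping: i = V, n = C, p = C, u = V, t = C.

VCCVC


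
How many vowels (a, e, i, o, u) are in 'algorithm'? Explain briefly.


Vowels in 'algorithm': a, o, i = 3 vowels.

3


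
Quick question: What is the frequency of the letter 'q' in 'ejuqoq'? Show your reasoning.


Letter 'q' in 'ejuqoq': found at position(s) 4, 6 = 2 occurrence(s).

2


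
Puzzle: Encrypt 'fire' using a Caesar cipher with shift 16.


Shift each letter by 16: f -> v, i -> y, r -> h, e -> u. Result: 'vyhu'.

vyhu


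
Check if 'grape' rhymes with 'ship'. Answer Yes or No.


Rime (stressed vowel + following sounds) of 'grape': -ape = /eɪp/
Rime of 'ship': -ip = /ɪp/
/eɪp/ and /ɪp/ are different ending sounds, so the words do not rhyme.

No


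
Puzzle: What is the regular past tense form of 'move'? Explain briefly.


Apply rule: Add -d (word ends in -e). 'move' becomes 'moved'.

moved


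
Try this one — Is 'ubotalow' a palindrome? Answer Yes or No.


Forward: 'ubotalow'
Reversed: 'wolatobu'
They differ.

No


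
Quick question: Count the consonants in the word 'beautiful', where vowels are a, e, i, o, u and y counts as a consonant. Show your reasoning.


Consonants in 'beautiful': b, t, f, l = 4 consonants.

4


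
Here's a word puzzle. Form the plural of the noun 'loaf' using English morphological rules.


Apply rule: Change -f to -ves. 'loaf' becomes 'loaves'.

loaves


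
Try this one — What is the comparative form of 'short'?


Apply comparative formation (add -er): 'short' -> 'shorter'.

shorter


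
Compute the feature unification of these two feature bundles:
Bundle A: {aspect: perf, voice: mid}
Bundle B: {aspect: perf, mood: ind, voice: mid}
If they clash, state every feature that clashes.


Compare features:
aspect: A=perf vs B=perf -> unified: perf
mood: A=_ vs B=ind -> unified: ind
voice: A=mid vs B=mid -> unified: mid
No clashes found.

Unified: {aspect: perf, mood: ind, voice: mid}


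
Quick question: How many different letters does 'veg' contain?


Unique letters in 'veg': {e, g, v} = 3 distinct letters.

3


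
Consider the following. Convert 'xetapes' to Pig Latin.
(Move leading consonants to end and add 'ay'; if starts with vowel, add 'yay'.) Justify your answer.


'xetapes': move consonant cluster 'x' to end and add 'ay': 'etapesxay'.

etapesxay


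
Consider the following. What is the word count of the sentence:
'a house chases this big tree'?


Split into words: a | house | chases | this | big | tree = 6 words.

6


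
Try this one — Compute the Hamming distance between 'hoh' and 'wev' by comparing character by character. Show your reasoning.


Alignment:
Position 1: 'h' vs 'w' = DIFFER
Position 2: 'o' vs 'e' = DIFFER
Position 3: 'h' vs 'v' = DIFFER
Total differences: 3

3


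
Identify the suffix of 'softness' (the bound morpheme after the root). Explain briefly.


The word 'softness' = 'soft' (root) + '-ness' (suffix). The suffix is '-ness'.

ness


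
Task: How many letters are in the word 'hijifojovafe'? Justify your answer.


Spell out 'hijifojovafe' and number each letter: h(1), i(2), j(3), i(4), f(5), o(6), j(7), o(8), v(9), a(10), f(11), e(12). Total: 12 letters.

12


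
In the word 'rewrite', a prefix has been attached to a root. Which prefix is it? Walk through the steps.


The word 'rewrite' = 're' (prefix) + 'write' (root). The prefix is 're'.

re


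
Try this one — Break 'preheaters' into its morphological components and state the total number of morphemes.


Step 1: Identify prefix: 'pre' (meaning: before)
Step 2: Identify root: 'heat'
Step 3: Identify suffix(es): 'er, s'
Decomposition: pre- (prefix: before) + heat (root) + -er (suffix: one who) + -s (plural)
Total morphemes: 4

4 morphemes (pre- (prefix: before) + heat (root) + -er (suffix: one who) + -s (plural))
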